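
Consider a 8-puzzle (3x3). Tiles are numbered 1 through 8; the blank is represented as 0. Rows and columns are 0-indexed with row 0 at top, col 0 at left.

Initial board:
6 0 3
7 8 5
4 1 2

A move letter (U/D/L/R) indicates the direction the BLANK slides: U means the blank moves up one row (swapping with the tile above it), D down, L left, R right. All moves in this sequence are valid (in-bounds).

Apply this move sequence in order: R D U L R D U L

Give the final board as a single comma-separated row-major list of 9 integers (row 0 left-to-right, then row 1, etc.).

Answer: 6, 0, 3, 7, 8, 5, 4, 1, 2

Derivation:
After move 1 (R):
6 3 0
7 8 5
4 1 2

After move 2 (D):
6 3 5
7 8 0
4 1 2

After move 3 (U):
6 3 0
7 8 5
4 1 2

After move 4 (L):
6 0 3
7 8 5
4 1 2

After move 5 (R):
6 3 0
7 8 5
4 1 2

After move 6 (D):
6 3 5
7 8 0
4 1 2

After move 7 (U):
6 3 0
7 8 5
4 1 2

After move 8 (L):
6 0 3
7 8 5
4 1 2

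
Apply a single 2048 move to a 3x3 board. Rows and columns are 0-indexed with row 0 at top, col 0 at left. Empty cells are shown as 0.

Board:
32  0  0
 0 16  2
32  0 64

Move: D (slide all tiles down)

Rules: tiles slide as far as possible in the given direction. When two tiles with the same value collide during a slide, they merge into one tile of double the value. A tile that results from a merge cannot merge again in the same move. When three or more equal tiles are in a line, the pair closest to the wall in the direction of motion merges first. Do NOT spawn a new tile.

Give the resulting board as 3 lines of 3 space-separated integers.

Slide down:
col 0: [32, 0, 32] -> [0, 0, 64]
col 1: [0, 16, 0] -> [0, 0, 16]
col 2: [0, 2, 64] -> [0, 2, 64]

Answer:  0  0  0
 0  0  2
64 16 64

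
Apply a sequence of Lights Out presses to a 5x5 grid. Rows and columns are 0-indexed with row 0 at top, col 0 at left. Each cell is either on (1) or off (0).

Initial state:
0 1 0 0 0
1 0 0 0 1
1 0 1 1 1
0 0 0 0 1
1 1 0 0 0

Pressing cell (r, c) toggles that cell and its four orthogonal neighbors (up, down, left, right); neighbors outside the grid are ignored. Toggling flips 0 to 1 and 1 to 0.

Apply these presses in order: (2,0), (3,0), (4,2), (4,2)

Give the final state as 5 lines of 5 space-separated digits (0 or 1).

Answer: 0 1 0 0 0
0 0 0 0 1
1 1 1 1 1
0 1 0 0 1
0 1 0 0 0

Derivation:
After press 1 at (2,0):
0 1 0 0 0
0 0 0 0 1
0 1 1 1 1
1 0 0 0 1
1 1 0 0 0

After press 2 at (3,0):
0 1 0 0 0
0 0 0 0 1
1 1 1 1 1
0 1 0 0 1
0 1 0 0 0

After press 3 at (4,2):
0 1 0 0 0
0 0 0 0 1
1 1 1 1 1
0 1 1 0 1
0 0 1 1 0

After press 4 at (4,2):
0 1 0 0 0
0 0 0 0 1
1 1 1 1 1
0 1 0 0 1
0 1 0 0 0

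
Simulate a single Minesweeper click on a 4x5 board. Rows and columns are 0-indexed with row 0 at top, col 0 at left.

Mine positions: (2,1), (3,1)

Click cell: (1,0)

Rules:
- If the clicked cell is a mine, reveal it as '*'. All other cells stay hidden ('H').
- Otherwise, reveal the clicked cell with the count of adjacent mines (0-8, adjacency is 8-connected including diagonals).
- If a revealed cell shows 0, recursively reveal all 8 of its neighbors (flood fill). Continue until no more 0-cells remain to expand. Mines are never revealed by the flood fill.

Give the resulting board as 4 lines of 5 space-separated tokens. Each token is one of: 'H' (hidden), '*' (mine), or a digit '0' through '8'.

H H H H H
1 H H H H
H H H H H
H H H H H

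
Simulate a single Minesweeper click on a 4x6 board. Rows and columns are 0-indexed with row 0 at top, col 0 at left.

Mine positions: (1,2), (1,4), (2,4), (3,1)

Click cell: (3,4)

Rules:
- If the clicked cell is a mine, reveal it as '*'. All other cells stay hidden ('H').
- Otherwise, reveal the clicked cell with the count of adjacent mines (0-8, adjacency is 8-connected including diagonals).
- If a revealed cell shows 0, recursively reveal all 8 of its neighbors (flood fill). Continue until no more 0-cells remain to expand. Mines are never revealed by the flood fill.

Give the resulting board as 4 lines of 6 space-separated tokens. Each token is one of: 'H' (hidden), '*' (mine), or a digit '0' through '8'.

H H H H H H
H H H H H H
H H H H H H
H H H H 1 H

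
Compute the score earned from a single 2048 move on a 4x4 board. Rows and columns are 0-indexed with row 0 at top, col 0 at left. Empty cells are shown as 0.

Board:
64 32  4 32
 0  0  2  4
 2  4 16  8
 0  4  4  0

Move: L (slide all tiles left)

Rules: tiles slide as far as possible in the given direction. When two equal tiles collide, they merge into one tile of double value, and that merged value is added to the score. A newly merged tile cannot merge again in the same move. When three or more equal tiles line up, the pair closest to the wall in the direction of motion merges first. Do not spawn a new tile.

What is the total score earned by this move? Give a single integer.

Answer: 8

Derivation:
Slide left:
row 0: [64, 32, 4, 32] -> [64, 32, 4, 32]  score +0 (running 0)
row 1: [0, 0, 2, 4] -> [2, 4, 0, 0]  score +0 (running 0)
row 2: [2, 4, 16, 8] -> [2, 4, 16, 8]  score +0 (running 0)
row 3: [0, 4, 4, 0] -> [8, 0, 0, 0]  score +8 (running 8)
Board after move:
64 32  4 32
 2  4  0  0
 2  4 16  8
 8  0  0  0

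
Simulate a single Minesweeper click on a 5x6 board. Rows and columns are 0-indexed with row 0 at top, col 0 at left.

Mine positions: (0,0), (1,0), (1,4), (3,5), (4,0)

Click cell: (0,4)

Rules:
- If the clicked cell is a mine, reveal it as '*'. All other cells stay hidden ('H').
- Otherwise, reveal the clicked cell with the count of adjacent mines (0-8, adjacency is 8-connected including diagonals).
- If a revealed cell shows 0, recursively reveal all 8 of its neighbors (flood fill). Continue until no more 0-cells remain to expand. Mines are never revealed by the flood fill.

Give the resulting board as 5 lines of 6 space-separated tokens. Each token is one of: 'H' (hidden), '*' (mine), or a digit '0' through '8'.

H H H H 1 H
H H H H H H
H H H H H H
H H H H H H
H H H H H H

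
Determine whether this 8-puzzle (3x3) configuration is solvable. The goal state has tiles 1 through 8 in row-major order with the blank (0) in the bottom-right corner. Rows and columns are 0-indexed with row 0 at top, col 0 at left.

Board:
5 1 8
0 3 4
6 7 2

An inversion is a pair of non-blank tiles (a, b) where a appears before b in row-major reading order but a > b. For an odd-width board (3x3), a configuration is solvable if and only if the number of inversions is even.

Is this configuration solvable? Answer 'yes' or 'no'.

Inversions (pairs i<j in row-major order where tile[i] > tile[j] > 0): 13
13 is odd, so the puzzle is not solvable.

Answer: no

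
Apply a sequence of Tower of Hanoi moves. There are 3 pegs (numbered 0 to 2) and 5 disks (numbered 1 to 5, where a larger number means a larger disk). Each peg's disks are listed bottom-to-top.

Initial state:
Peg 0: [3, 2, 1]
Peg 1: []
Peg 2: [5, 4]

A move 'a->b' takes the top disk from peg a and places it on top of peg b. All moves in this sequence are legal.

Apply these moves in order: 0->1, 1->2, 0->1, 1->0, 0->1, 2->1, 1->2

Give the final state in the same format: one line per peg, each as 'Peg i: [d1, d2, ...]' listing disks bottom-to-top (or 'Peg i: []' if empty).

Answer: Peg 0: [3]
Peg 1: [2]
Peg 2: [5, 4, 1]

Derivation:
After move 1 (0->1):
Peg 0: [3, 2]
Peg 1: [1]
Peg 2: [5, 4]

After move 2 (1->2):
Peg 0: [3, 2]
Peg 1: []
Peg 2: [5, 4, 1]

After move 3 (0->1):
Peg 0: [3]
Peg 1: [2]
Peg 2: [5, 4, 1]

After move 4 (1->0):
Peg 0: [3, 2]
Peg 1: []
Peg 2: [5, 4, 1]

After move 5 (0->1):
Peg 0: [3]
Peg 1: [2]
Peg 2: [5, 4, 1]

After move 6 (2->1):
Peg 0: [3]
Peg 1: [2, 1]
Peg 2: [5, 4]

After move 7 (1->2):
Peg 0: [3]
Peg 1: [2]
Peg 2: [5, 4, 1]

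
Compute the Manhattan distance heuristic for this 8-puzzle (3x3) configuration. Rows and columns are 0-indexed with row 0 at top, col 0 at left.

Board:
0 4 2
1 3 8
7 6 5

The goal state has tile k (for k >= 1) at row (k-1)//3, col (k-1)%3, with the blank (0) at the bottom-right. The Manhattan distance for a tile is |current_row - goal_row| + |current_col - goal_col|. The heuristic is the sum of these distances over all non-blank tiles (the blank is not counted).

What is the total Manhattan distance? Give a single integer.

Answer: 12

Derivation:
Tile 4: (0,1)->(1,0) = 2
Tile 2: (0,2)->(0,1) = 1
Tile 1: (1,0)->(0,0) = 1
Tile 3: (1,1)->(0,2) = 2
Tile 8: (1,2)->(2,1) = 2
Tile 7: (2,0)->(2,0) = 0
Tile 6: (2,1)->(1,2) = 2
Tile 5: (2,2)->(1,1) = 2
Sum: 2 + 1 + 1 + 2 + 2 + 0 + 2 + 2 = 12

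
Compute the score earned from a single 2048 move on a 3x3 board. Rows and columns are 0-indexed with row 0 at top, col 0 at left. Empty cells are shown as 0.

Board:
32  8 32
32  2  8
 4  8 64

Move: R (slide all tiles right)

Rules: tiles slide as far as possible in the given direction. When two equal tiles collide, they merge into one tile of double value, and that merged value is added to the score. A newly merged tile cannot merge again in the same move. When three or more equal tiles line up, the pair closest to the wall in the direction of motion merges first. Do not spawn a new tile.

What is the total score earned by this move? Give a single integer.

Slide right:
row 0: [32, 8, 32] -> [32, 8, 32]  score +0 (running 0)
row 1: [32, 2, 8] -> [32, 2, 8]  score +0 (running 0)
row 2: [4, 8, 64] -> [4, 8, 64]  score +0 (running 0)
Board after move:
32  8 32
32  2  8
 4  8 64

Answer: 0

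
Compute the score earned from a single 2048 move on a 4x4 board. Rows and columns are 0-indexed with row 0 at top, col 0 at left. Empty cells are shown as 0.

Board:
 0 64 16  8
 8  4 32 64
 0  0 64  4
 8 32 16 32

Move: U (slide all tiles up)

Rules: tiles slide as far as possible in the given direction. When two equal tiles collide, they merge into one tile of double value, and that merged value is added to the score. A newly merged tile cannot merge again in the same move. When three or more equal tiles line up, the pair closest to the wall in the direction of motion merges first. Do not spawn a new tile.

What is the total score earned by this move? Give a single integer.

Slide up:
col 0: [0, 8, 0, 8] -> [16, 0, 0, 0]  score +16 (running 16)
col 1: [64, 4, 0, 32] -> [64, 4, 32, 0]  score +0 (running 16)
col 2: [16, 32, 64, 16] -> [16, 32, 64, 16]  score +0 (running 16)
col 3: [8, 64, 4, 32] -> [8, 64, 4, 32]  score +0 (running 16)
Board after move:
16 64 16  8
 0  4 32 64
 0 32 64  4
 0  0 16 32

Answer: 16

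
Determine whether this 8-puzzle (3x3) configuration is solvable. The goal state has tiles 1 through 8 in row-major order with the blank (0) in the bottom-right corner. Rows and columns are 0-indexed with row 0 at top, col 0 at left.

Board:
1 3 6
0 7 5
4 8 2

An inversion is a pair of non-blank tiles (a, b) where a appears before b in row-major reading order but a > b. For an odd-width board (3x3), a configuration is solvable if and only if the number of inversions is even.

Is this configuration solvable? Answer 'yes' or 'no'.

Answer: no

Derivation:
Inversions (pairs i<j in row-major order where tile[i] > tile[j] > 0): 11
11 is odd, so the puzzle is not solvable.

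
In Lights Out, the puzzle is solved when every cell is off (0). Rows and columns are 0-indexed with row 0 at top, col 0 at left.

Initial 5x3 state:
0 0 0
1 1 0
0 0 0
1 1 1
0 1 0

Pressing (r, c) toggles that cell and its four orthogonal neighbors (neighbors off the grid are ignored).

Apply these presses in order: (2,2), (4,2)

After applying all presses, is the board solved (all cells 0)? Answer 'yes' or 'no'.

After press 1 at (2,2):
0 0 0
1 1 1
0 1 1
1 1 0
0 1 0

After press 2 at (4,2):
0 0 0
1 1 1
0 1 1
1 1 1
0 0 1

Lights still on: 9

Answer: no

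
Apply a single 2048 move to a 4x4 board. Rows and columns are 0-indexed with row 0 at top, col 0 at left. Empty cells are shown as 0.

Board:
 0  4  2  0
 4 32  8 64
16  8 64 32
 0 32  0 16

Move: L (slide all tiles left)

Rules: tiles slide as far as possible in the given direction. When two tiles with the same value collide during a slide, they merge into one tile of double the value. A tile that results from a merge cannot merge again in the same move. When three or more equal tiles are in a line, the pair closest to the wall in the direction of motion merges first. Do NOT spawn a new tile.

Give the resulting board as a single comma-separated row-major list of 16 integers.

Answer: 4, 2, 0, 0, 4, 32, 8, 64, 16, 8, 64, 32, 32, 16, 0, 0

Derivation:
Slide left:
row 0: [0, 4, 2, 0] -> [4, 2, 0, 0]
row 1: [4, 32, 8, 64] -> [4, 32, 8, 64]
row 2: [16, 8, 64, 32] -> [16, 8, 64, 32]
row 3: [0, 32, 0, 16] -> [32, 16, 0, 0]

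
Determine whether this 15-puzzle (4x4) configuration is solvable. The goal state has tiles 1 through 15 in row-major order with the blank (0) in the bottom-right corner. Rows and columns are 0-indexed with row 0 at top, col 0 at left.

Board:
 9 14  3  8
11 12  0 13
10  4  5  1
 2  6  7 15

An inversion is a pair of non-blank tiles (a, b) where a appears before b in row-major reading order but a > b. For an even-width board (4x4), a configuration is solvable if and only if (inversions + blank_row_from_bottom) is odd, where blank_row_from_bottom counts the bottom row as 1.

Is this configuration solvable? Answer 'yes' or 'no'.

Inversions: 59
Blank is in row 1 (0-indexed from top), which is row 3 counting from the bottom (bottom = 1).
59 + 3 = 62, which is even, so the puzzle is not solvable.

Answer: no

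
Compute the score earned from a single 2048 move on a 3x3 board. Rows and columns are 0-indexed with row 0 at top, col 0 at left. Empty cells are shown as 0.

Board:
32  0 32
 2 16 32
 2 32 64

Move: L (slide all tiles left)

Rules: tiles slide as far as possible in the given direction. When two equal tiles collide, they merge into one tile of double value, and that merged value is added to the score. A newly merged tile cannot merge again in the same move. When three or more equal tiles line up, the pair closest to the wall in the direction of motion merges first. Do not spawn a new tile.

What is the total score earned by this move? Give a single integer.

Answer: 64

Derivation:
Slide left:
row 0: [32, 0, 32] -> [64, 0, 0]  score +64 (running 64)
row 1: [2, 16, 32] -> [2, 16, 32]  score +0 (running 64)
row 2: [2, 32, 64] -> [2, 32, 64]  score +0 (running 64)
Board after move:
64  0  0
 2 16 32
 2 32 64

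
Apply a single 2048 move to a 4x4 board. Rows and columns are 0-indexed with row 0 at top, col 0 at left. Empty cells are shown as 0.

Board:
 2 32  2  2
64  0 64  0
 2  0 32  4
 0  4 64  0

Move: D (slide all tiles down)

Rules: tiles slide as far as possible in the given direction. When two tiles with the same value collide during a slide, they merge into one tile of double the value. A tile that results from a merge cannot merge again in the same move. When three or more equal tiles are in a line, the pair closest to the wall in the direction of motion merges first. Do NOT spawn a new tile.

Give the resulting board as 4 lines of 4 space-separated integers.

Answer:  0  0  2  0
 2  0 64  0
64 32 32  2
 2  4 64  4

Derivation:
Slide down:
col 0: [2, 64, 2, 0] -> [0, 2, 64, 2]
col 1: [32, 0, 0, 4] -> [0, 0, 32, 4]
col 2: [2, 64, 32, 64] -> [2, 64, 32, 64]
col 3: [2, 0, 4, 0] -> [0, 0, 2, 4]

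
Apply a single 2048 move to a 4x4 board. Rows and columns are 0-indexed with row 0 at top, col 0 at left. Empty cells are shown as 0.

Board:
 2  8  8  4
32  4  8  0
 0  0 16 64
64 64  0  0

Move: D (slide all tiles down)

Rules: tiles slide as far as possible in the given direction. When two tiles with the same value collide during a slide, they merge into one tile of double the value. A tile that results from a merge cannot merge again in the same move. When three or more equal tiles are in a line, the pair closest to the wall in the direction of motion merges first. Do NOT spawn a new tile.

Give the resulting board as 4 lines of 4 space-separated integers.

Slide down:
col 0: [2, 32, 0, 64] -> [0, 2, 32, 64]
col 1: [8, 4, 0, 64] -> [0, 8, 4, 64]
col 2: [8, 8, 16, 0] -> [0, 0, 16, 16]
col 3: [4, 0, 64, 0] -> [0, 0, 4, 64]

Answer:  0  0  0  0
 2  8  0  0
32  4 16  4
64 64 16 64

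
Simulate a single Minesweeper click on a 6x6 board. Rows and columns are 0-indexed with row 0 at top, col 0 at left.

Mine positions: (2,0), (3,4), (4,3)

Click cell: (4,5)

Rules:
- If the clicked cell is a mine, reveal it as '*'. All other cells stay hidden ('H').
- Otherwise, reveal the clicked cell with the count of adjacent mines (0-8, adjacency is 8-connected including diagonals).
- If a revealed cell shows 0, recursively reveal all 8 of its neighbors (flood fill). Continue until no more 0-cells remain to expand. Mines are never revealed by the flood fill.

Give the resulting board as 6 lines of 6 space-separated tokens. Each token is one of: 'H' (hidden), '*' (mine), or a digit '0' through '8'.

H H H H H H
H H H H H H
H H H H H H
H H H H H H
H H H H H 1
H H H H H H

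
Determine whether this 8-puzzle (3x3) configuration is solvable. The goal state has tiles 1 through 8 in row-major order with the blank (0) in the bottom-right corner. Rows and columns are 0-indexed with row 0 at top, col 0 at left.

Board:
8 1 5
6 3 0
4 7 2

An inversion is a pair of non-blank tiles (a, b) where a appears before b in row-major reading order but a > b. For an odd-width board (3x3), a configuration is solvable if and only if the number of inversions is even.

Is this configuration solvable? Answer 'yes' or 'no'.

Inversions (pairs i<j in row-major order where tile[i] > tile[j] > 0): 16
16 is even, so the puzzle is solvable.

Answer: yes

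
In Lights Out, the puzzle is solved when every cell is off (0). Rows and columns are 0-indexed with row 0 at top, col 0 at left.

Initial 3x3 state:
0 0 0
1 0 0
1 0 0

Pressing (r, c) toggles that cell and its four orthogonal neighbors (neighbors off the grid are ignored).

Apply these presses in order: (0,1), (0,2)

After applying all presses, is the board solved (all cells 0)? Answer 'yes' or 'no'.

Answer: no

Derivation:
After press 1 at (0,1):
1 1 1
1 1 0
1 0 0

After press 2 at (0,2):
1 0 0
1 1 1
1 0 0

Lights still on: 5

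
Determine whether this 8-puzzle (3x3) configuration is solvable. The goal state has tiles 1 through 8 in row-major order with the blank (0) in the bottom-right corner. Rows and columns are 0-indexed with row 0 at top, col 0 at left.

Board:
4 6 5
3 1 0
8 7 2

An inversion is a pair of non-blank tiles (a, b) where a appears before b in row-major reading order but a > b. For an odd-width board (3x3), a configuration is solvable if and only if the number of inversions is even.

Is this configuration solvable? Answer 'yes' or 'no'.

Answer: no

Derivation:
Inversions (pairs i<j in row-major order where tile[i] > tile[j] > 0): 15
15 is odd, so the puzzle is not solvable.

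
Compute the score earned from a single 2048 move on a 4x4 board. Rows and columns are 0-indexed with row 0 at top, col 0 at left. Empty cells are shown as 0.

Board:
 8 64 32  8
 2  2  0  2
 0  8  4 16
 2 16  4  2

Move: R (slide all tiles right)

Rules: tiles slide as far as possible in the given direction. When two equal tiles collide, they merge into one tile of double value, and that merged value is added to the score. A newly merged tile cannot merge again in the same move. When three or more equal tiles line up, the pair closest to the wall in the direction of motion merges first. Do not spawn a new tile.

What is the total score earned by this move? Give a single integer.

Slide right:
row 0: [8, 64, 32, 8] -> [8, 64, 32, 8]  score +0 (running 0)
row 1: [2, 2, 0, 2] -> [0, 0, 2, 4]  score +4 (running 4)
row 2: [0, 8, 4, 16] -> [0, 8, 4, 16]  score +0 (running 4)
row 3: [2, 16, 4, 2] -> [2, 16, 4, 2]  score +0 (running 4)
Board after move:
 8 64 32  8
 0  0  2  4
 0  8  4 16
 2 16  4  2

Answer: 4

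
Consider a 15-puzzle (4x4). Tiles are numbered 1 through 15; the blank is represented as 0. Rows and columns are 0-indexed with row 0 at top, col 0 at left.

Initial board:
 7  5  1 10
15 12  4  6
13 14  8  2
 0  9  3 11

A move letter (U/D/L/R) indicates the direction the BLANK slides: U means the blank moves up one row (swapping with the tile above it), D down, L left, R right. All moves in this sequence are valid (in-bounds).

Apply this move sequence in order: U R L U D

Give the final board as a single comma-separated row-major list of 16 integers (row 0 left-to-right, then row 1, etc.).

Answer: 7, 5, 1, 10, 15, 12, 4, 6, 0, 14, 8, 2, 13, 9, 3, 11

Derivation:
After move 1 (U):
 7  5  1 10
15 12  4  6
 0 14  8  2
13  9  3 11

After move 2 (R):
 7  5  1 10
15 12  4  6
14  0  8  2
13  9  3 11

After move 3 (L):
 7  5  1 10
15 12  4  6
 0 14  8  2
13  9  3 11

After move 4 (U):
 7  5  1 10
 0 12  4  6
15 14  8  2
13  9  3 11

After move 5 (D):
 7  5  1 10
15 12  4  6
 0 14  8  2
13  9  3 11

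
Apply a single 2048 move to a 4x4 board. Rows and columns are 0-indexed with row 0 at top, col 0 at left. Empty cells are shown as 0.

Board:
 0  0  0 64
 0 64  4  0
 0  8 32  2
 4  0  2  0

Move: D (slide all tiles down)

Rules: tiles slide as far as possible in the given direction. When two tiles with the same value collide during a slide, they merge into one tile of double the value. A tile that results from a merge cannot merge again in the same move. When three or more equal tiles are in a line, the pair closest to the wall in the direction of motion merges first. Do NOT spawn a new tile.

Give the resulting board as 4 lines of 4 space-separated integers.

Slide down:
col 0: [0, 0, 0, 4] -> [0, 0, 0, 4]
col 1: [0, 64, 8, 0] -> [0, 0, 64, 8]
col 2: [0, 4, 32, 2] -> [0, 4, 32, 2]
col 3: [64, 0, 2, 0] -> [0, 0, 64, 2]

Answer:  0  0  0  0
 0  0  4  0
 0 64 32 64
 4  8  2  2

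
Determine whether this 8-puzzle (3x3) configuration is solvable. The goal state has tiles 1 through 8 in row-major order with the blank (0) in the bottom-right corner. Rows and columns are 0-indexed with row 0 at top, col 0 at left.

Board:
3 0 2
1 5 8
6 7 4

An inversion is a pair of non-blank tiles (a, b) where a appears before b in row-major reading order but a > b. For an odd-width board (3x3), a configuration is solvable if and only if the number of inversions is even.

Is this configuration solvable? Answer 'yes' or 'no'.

Answer: no

Derivation:
Inversions (pairs i<j in row-major order where tile[i] > tile[j] > 0): 9
9 is odd, so the puzzle is not solvable.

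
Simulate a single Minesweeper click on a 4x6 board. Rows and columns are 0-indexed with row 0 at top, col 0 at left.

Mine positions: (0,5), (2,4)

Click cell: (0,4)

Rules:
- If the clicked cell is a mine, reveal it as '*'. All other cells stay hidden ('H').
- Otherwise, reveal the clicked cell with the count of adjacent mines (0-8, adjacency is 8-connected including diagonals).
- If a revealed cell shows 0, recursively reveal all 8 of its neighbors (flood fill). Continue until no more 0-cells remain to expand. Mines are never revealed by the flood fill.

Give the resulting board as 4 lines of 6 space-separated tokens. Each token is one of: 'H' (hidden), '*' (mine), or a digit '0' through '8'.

H H H H 1 H
H H H H H H
H H H H H H
H H H H H H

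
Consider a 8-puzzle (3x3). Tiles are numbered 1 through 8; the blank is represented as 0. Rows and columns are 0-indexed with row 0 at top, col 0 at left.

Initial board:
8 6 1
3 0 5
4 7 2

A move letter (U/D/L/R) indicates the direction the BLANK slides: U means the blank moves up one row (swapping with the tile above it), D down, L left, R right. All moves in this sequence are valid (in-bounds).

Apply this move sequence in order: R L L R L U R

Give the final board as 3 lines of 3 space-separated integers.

After move 1 (R):
8 6 1
3 5 0
4 7 2

After move 2 (L):
8 6 1
3 0 5
4 7 2

After move 3 (L):
8 6 1
0 3 5
4 7 2

After move 4 (R):
8 6 1
3 0 5
4 7 2

After move 5 (L):
8 6 1
0 3 5
4 7 2

After move 6 (U):
0 6 1
8 3 5
4 7 2

After move 7 (R):
6 0 1
8 3 5
4 7 2

Answer: 6 0 1
8 3 5
4 7 2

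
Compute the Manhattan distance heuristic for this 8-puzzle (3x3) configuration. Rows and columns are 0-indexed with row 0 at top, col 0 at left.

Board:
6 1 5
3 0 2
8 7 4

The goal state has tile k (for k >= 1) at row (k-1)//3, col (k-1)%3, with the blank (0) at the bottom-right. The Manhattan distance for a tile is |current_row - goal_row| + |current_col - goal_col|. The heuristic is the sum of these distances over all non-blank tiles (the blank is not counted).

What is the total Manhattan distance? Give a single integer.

Tile 6: at (0,0), goal (1,2), distance |0-1|+|0-2| = 3
Tile 1: at (0,1), goal (0,0), distance |0-0|+|1-0| = 1
Tile 5: at (0,2), goal (1,1), distance |0-1|+|2-1| = 2
Tile 3: at (1,0), goal (0,2), distance |1-0|+|0-2| = 3
Tile 2: at (1,2), goal (0,1), distance |1-0|+|2-1| = 2
Tile 8: at (2,0), goal (2,1), distance |2-2|+|0-1| = 1
Tile 7: at (2,1), goal (2,0), distance |2-2|+|1-0| = 1
Tile 4: at (2,2), goal (1,0), distance |2-1|+|2-0| = 3
Sum: 3 + 1 + 2 + 3 + 2 + 1 + 1 + 3 = 16

Answer: 16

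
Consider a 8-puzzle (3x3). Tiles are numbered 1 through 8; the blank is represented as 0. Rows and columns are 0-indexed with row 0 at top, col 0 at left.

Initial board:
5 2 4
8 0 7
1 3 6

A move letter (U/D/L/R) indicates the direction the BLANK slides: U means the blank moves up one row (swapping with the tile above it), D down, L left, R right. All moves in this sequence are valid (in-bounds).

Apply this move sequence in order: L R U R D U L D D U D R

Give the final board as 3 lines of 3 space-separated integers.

Answer: 5 2 4
8 3 7
1 6 0

Derivation:
After move 1 (L):
5 2 4
0 8 7
1 3 6

After move 2 (R):
5 2 4
8 0 7
1 3 6

After move 3 (U):
5 0 4
8 2 7
1 3 6

After move 4 (R):
5 4 0
8 2 7
1 3 6

After move 5 (D):
5 4 7
8 2 0
1 3 6

After move 6 (U):
5 4 0
8 2 7
1 3 6

After move 7 (L):
5 0 4
8 2 7
1 3 6

After move 8 (D):
5 2 4
8 0 7
1 3 6

After move 9 (D):
5 2 4
8 3 7
1 0 6

After move 10 (U):
5 2 4
8 0 7
1 3 6

After move 11 (D):
5 2 4
8 3 7
1 0 6

After move 12 (R):
5 2 4
8 3 7
1 6 0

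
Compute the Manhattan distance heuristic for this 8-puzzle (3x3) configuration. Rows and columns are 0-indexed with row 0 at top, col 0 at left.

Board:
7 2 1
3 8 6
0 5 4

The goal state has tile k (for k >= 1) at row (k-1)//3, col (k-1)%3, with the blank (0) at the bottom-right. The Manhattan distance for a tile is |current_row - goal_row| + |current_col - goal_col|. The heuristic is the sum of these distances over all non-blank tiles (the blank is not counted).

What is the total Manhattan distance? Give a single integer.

Tile 7: at (0,0), goal (2,0), distance |0-2|+|0-0| = 2
Tile 2: at (0,1), goal (0,1), distance |0-0|+|1-1| = 0
Tile 1: at (0,2), goal (0,0), distance |0-0|+|2-0| = 2
Tile 3: at (1,0), goal (0,2), distance |1-0|+|0-2| = 3
Tile 8: at (1,1), goal (2,1), distance |1-2|+|1-1| = 1
Tile 6: at (1,2), goal (1,2), distance |1-1|+|2-2| = 0
Tile 5: at (2,1), goal (1,1), distance |2-1|+|1-1| = 1
Tile 4: at (2,2), goal (1,0), distance |2-1|+|2-0| = 3
Sum: 2 + 0 + 2 + 3 + 1 + 0 + 1 + 3 = 12

Answer: 12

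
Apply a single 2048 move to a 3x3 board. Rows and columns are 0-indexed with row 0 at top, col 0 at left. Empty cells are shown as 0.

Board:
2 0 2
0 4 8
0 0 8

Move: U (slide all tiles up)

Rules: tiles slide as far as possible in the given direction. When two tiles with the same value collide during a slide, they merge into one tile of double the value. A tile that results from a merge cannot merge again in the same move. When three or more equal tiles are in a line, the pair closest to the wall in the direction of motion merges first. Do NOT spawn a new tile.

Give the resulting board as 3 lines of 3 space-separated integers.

Answer:  2  4  2
 0  0 16
 0  0  0

Derivation:
Slide up:
col 0: [2, 0, 0] -> [2, 0, 0]
col 1: [0, 4, 0] -> [4, 0, 0]
col 2: [2, 8, 8] -> [2, 16, 0]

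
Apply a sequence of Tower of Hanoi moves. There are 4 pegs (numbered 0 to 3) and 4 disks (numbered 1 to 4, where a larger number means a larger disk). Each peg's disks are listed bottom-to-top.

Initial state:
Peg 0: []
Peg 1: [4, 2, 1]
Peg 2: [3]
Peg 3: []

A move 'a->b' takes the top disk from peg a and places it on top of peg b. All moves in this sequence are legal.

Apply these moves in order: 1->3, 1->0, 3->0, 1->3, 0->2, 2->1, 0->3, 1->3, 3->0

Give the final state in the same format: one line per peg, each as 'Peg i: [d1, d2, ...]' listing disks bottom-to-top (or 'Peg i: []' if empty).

After move 1 (1->3):
Peg 0: []
Peg 1: [4, 2]
Peg 2: [3]
Peg 3: [1]

After move 2 (1->0):
Peg 0: [2]
Peg 1: [4]
Peg 2: [3]
Peg 3: [1]

After move 3 (3->0):
Peg 0: [2, 1]
Peg 1: [4]
Peg 2: [3]
Peg 3: []

After move 4 (1->3):
Peg 0: [2, 1]
Peg 1: []
Peg 2: [3]
Peg 3: [4]

After move 5 (0->2):
Peg 0: [2]
Peg 1: []
Peg 2: [3, 1]
Peg 3: [4]

After move 6 (2->1):
Peg 0: [2]
Peg 1: [1]
Peg 2: [3]
Peg 3: [4]

After move 7 (0->3):
Peg 0: []
Peg 1: [1]
Peg 2: [3]
Peg 3: [4, 2]

After move 8 (1->3):
Peg 0: []
Peg 1: []
Peg 2: [3]
Peg 3: [4, 2, 1]

After move 9 (3->0):
Peg 0: [1]
Peg 1: []
Peg 2: [3]
Peg 3: [4, 2]

Answer: Peg 0: [1]
Peg 1: []
Peg 2: [3]
Peg 3: [4, 2]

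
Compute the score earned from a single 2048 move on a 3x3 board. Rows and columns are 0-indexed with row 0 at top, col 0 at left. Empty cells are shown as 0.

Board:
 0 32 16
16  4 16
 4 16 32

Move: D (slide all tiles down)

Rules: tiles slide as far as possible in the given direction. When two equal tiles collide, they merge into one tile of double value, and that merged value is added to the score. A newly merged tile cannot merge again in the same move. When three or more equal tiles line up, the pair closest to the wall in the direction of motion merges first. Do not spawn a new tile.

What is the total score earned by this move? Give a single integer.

Answer: 32

Derivation:
Slide down:
col 0: [0, 16, 4] -> [0, 16, 4]  score +0 (running 0)
col 1: [32, 4, 16] -> [32, 4, 16]  score +0 (running 0)
col 2: [16, 16, 32] -> [0, 32, 32]  score +32 (running 32)
Board after move:
 0 32  0
16  4 32
 4 16 32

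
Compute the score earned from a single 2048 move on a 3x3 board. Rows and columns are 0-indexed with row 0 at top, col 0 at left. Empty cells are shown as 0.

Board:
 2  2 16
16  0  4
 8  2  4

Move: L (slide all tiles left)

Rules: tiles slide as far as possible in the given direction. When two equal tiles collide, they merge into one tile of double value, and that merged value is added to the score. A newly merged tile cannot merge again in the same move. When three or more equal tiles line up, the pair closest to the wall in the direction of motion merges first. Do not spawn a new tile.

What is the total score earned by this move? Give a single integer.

Answer: 4

Derivation:
Slide left:
row 0: [2, 2, 16] -> [4, 16, 0]  score +4 (running 4)
row 1: [16, 0, 4] -> [16, 4, 0]  score +0 (running 4)
row 2: [8, 2, 4] -> [8, 2, 4]  score +0 (running 4)
Board after move:
 4 16  0
16  4  0
 8  2  4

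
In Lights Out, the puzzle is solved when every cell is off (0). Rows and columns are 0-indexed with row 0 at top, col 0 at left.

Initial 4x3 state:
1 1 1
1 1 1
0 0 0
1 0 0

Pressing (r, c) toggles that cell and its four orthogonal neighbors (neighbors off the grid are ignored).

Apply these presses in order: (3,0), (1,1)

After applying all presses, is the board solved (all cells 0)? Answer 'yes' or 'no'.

Answer: no

Derivation:
After press 1 at (3,0):
1 1 1
1 1 1
1 0 0
0 1 0

After press 2 at (1,1):
1 0 1
0 0 0
1 1 0
0 1 0

Lights still on: 5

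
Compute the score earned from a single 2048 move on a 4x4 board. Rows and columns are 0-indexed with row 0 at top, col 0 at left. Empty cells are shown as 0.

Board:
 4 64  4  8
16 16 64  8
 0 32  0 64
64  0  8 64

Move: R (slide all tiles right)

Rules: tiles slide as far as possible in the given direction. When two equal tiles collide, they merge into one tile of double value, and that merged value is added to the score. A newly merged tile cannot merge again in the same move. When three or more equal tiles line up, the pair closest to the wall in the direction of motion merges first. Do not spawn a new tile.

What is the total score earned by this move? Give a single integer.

Slide right:
row 0: [4, 64, 4, 8] -> [4, 64, 4, 8]  score +0 (running 0)
row 1: [16, 16, 64, 8] -> [0, 32, 64, 8]  score +32 (running 32)
row 2: [0, 32, 0, 64] -> [0, 0, 32, 64]  score +0 (running 32)
row 3: [64, 0, 8, 64] -> [0, 64, 8, 64]  score +0 (running 32)
Board after move:
 4 64  4  8
 0 32 64  8
 0  0 32 64
 0 64  8 64

Answer: 32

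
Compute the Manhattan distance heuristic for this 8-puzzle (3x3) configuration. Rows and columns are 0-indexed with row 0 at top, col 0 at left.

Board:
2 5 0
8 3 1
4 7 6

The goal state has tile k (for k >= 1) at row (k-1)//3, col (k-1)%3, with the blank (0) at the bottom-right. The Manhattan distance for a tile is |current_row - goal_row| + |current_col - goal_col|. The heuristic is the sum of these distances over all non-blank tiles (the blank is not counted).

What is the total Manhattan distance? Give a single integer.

Tile 2: at (0,0), goal (0,1), distance |0-0|+|0-1| = 1
Tile 5: at (0,1), goal (1,1), distance |0-1|+|1-1| = 1
Tile 8: at (1,0), goal (2,1), distance |1-2|+|0-1| = 2
Tile 3: at (1,1), goal (0,2), distance |1-0|+|1-2| = 2
Tile 1: at (1,2), goal (0,0), distance |1-0|+|2-0| = 3
Tile 4: at (2,0), goal (1,0), distance |2-1|+|0-0| = 1
Tile 7: at (2,1), goal (2,0), distance |2-2|+|1-0| = 1
Tile 6: at (2,2), goal (1,2), distance |2-1|+|2-2| = 1
Sum: 1 + 1 + 2 + 2 + 3 + 1 + 1 + 1 = 12

Answer: 12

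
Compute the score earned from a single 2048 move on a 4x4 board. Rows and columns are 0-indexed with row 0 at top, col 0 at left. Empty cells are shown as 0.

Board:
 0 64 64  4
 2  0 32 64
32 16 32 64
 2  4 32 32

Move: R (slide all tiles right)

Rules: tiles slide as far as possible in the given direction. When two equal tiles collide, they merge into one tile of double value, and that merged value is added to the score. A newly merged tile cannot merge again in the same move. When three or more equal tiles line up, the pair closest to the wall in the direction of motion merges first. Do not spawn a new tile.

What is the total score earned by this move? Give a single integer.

Answer: 192

Derivation:
Slide right:
row 0: [0, 64, 64, 4] -> [0, 0, 128, 4]  score +128 (running 128)
row 1: [2, 0, 32, 64] -> [0, 2, 32, 64]  score +0 (running 128)
row 2: [32, 16, 32, 64] -> [32, 16, 32, 64]  score +0 (running 128)
row 3: [2, 4, 32, 32] -> [0, 2, 4, 64]  score +64 (running 192)
Board after move:
  0   0 128   4
  0   2  32  64
 32  16  32  64
  0   2   4  64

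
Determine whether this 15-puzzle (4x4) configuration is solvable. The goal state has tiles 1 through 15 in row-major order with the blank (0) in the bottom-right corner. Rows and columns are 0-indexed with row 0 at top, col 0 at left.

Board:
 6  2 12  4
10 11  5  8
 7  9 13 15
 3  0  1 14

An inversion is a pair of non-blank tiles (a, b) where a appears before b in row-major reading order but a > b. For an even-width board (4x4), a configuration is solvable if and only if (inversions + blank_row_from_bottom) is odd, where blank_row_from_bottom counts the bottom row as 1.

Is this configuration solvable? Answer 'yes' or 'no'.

Answer: yes

Derivation:
Inversions: 44
Blank is in row 3 (0-indexed from top), which is row 1 counting from the bottom (bottom = 1).
44 + 1 = 45, which is odd, so the puzzle is solvable.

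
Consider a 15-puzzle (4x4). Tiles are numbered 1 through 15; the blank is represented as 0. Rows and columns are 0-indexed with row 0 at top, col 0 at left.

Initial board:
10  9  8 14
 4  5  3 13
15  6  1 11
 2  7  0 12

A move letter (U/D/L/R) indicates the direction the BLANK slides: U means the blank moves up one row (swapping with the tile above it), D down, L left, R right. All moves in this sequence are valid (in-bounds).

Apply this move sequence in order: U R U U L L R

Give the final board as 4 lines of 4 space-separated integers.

After move 1 (U):
10  9  8 14
 4  5  3 13
15  6  0 11
 2  7  1 12

After move 2 (R):
10  9  8 14
 4  5  3 13
15  6 11  0
 2  7  1 12

After move 3 (U):
10  9  8 14
 4  5  3  0
15  6 11 13
 2  7  1 12

After move 4 (U):
10  9  8  0
 4  5  3 14
15  6 11 13
 2  7  1 12

After move 5 (L):
10  9  0  8
 4  5  3 14
15  6 11 13
 2  7  1 12

After move 6 (L):
10  0  9  8
 4  5  3 14
15  6 11 13
 2  7  1 12

After move 7 (R):
10  9  0  8
 4  5  3 14
15  6 11 13
 2  7  1 12

Answer: 10  9  0  8
 4  5  3 14
15  6 11 13
 2  7  1 12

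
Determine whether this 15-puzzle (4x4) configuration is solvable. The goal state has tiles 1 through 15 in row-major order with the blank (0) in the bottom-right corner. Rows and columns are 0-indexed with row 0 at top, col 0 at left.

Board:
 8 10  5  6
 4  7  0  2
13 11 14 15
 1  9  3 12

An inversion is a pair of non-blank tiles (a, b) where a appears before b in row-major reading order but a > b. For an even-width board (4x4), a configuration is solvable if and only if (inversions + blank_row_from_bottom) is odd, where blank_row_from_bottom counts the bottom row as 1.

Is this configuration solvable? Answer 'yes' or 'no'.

Inversions: 47
Blank is in row 1 (0-indexed from top), which is row 3 counting from the bottom (bottom = 1).
47 + 3 = 50, which is even, so the puzzle is not solvable.

Answer: no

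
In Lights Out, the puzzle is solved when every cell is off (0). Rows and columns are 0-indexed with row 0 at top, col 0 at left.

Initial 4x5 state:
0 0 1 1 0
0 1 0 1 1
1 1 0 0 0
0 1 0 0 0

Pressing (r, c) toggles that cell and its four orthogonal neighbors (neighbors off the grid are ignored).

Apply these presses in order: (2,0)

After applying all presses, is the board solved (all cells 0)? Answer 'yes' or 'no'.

Answer: no

Derivation:
After press 1 at (2,0):
0 0 1 1 0
1 1 0 1 1
0 0 0 0 0
1 1 0 0 0

Lights still on: 8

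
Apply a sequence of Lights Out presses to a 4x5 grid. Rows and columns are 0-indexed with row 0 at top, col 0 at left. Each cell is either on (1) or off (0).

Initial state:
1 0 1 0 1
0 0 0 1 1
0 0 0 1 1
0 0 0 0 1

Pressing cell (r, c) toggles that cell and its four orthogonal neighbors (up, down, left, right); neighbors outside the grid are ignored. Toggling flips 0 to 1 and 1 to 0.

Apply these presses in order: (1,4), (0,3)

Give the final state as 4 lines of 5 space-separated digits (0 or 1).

Answer: 1 0 0 1 1
0 0 0 1 0
0 0 0 1 0
0 0 0 0 1

Derivation:
After press 1 at (1,4):
1 0 1 0 0
0 0 0 0 0
0 0 0 1 0
0 0 0 0 1

After press 2 at (0,3):
1 0 0 1 1
0 0 0 1 0
0 0 0 1 0
0 0 0 0 1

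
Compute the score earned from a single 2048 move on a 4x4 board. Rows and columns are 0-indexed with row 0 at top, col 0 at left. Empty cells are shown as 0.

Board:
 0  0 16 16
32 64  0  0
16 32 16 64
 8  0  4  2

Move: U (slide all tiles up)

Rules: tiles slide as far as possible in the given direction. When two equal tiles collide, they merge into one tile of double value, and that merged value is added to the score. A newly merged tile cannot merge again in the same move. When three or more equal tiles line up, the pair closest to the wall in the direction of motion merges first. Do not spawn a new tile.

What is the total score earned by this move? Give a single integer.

Slide up:
col 0: [0, 32, 16, 8] -> [32, 16, 8, 0]  score +0 (running 0)
col 1: [0, 64, 32, 0] -> [64, 32, 0, 0]  score +0 (running 0)
col 2: [16, 0, 16, 4] -> [32, 4, 0, 0]  score +32 (running 32)
col 3: [16, 0, 64, 2] -> [16, 64, 2, 0]  score +0 (running 32)
Board after move:
32 64 32 16
16 32  4 64
 8  0  0  2
 0  0  0  0

Answer: 32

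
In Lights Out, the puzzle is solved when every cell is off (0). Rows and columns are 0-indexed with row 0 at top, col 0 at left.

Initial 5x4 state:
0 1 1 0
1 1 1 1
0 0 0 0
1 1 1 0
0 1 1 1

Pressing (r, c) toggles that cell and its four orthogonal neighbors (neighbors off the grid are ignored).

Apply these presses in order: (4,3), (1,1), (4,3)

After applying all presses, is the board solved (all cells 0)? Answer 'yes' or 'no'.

After press 1 at (4,3):
0 1 1 0
1 1 1 1
0 0 0 0
1 1 1 1
0 1 0 0

After press 2 at (1,1):
0 0 1 0
0 0 0 1
0 1 0 0
1 1 1 1
0 1 0 0

After press 3 at (4,3):
0 0 1 0
0 0 0 1
0 1 0 0
1 1 1 0
0 1 1 1

Lights still on: 9

Answer: no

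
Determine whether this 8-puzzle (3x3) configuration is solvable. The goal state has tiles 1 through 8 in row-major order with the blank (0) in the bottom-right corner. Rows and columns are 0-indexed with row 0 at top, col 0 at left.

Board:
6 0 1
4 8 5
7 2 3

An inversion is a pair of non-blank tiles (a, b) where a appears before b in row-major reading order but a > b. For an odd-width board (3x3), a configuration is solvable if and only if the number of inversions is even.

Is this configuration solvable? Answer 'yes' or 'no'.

Answer: no

Derivation:
Inversions (pairs i<j in row-major order where tile[i] > tile[j] > 0): 15
15 is odd, so the puzzle is not solvable.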